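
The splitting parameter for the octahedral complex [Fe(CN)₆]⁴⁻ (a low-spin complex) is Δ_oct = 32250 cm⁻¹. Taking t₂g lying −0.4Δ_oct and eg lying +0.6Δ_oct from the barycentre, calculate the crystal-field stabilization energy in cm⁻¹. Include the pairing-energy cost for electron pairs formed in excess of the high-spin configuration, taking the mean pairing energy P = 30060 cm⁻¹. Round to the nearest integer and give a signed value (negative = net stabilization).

-17280

Each CN⁻ contributes -1; 6 × (-1) = -6. With overall charge -4, Fe is in the +2 oxidation state.
Fe sits in group 8; removing 2 electrons leaves Fe²⁺ with 8 − 2 = 6 d electrons.
Configuration: t₂g⁶ eg⁰.
The orbital stabilization is -2.4Δ_oct = -2.4 × 32250 = -77400 cm⁻¹.
High-spin d⁶ would be t₂g⁴ eg² with 1 pair; low-spin has 3, so 2 excess pairs cost +2P = +60120 cm⁻¹.
Net CFSE = -77400 + 60120 = -17280 cm⁻¹.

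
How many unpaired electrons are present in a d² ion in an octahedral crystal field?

For octahedral d² the high- and low-spin configurations coincide.
Configuration: t₂g² eg⁰, giving 2 unpaired electrons.

2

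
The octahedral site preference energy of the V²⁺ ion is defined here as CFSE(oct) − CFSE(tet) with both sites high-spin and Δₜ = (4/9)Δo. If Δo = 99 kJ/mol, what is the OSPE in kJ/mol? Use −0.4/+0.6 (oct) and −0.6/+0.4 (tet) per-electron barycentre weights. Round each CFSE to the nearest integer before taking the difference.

Group 5 minus oxidation state +2 gives a d³ configuration for V²⁺.
Octahedral (high-spin): t₂g³ eg⁰, CFSE = 3(−0.4) + 0(+0.6) = -1.2Δo = -1.2 × 99 = -119 kJ/mol.
In a tetrahedral site the filling is e² t₂¹: CFSE(tet) = -0.8Δₜ = -0.8 × (4/9)(99) = -35 kJ/mol.
Subtracting, OSPE = -119 − (-35) = -84 kJ/mol.

-84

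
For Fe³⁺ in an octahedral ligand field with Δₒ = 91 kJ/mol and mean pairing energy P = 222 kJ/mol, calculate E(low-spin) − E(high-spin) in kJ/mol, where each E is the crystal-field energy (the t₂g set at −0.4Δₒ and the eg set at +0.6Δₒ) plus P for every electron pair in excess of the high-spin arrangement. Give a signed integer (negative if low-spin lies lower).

262

Fe sits in group 8; removing 3 electrons leaves Fe³⁺ with 8 − 3 = 5 d electrons.
High-spin d⁵ fills as t₂g³ eg² with CFSE 3(−0.4) + 2(+0.6) = 0.0Δₒ = 0 kJ/mol.
For low-spin the configuration is t₂g⁵ eg⁰: orbital energy -2.0 × 91 = -182 kJ/mol, and 2 additional pairs relative to high-spin add 444 kJ/mol, giving 262 kJ/mol.
The difference is 262 − (0) = 262 kJ/mol, so high-spin lies lower.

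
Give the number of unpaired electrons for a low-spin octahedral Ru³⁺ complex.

Ru sits in group 8; removing 3 electrons leaves Ru³⁺ with 8 − 3 = 5 d electrons.
Configuration: t2g^5 e_g^0, giving 1 unpaired electron.

1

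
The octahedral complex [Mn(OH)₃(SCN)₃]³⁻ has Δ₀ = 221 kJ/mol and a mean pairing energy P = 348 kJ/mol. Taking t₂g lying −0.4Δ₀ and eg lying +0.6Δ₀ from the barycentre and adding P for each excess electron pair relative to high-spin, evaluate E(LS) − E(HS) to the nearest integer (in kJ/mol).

Ligand charges: 3×(-1) from OH⁻ and 3×(-1) from SCN⁻ sum to -6; with overall charge -3, Mn is +3.
Group 7 minus oxidation state +3 gives a d⁴ configuration for Mn³⁺.
High-spin d⁴ fills as t₂g³ eg¹ with CFSE 3(−0.4) + 1(+0.6) = -0.6Δ₀ = -133 kJ/mol.
Low-spin: t₂g⁴ eg⁰, orbital CFSE = -1.6Δ₀ = -354 kJ/mol; plus 1 excess pair × P = +348 kJ/mol; total -6 kJ/mol.
The difference is -6 − (-133) = 127 kJ/mol, so high-spin lies lower.

127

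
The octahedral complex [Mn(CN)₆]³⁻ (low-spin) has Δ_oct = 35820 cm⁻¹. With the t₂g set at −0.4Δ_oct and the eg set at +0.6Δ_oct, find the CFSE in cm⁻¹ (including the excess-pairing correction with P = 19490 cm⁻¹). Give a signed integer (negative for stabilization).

Each CN⁻ contributes -1; 6 × (-1) = -6. With overall charge -3, Mn is in the +3 oxidation state.
Group 7 minus oxidation state +3 gives a d⁴ configuration for Mn³⁺.
The d⁴ electrons fill as t₂g⁴ eg⁰.
CFSE(orbital) = 4×(-0.4Δ_oct) + 0×(0.6Δ_oct) = -1.6Δ_oct; with Δ_oct = 35820 cm⁻¹ that is -57312 cm⁻¹.
Pairing penalty: 1 pair vs 0 in the high-spin reference → 1 extra × P = 19490 cm⁻¹.
Net CFSE = -57312 + 19490 = -37822 cm⁻¹.

-37822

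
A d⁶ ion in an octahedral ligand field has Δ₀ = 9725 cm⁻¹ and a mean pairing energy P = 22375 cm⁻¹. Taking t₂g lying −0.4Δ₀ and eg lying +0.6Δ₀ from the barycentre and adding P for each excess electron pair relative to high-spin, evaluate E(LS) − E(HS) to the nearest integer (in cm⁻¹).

25300

High-spin d⁶ fills as t₂g⁴ eg² with CFSE 4(−0.4) + 2(+0.6) = -0.4Δ₀ = -3890 cm⁻¹.
Low-spin t₂g⁶ eg⁰ gives -2.4Δ₀ = -23340 cm⁻¹, but forming 2 extra pairs costs 2P = 44750 cm⁻¹, so E(LS) = -23340 + 44750 = 21410 cm⁻¹.
The difference is 21410 − (-3890) = 25300 cm⁻¹, so high-spin lies lower.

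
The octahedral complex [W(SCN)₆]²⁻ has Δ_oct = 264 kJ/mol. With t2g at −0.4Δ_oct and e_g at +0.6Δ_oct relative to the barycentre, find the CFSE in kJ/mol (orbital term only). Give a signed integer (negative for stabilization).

-211

Each SCN⁻ contributes -1; 6 × (-1) = -6. With overall charge -2, W is in the +4 oxidation state.
Group 6 minus oxidation state +4 gives a d² configuration for W⁴⁺.
For octahedral d² the high- and low-spin configurations coincide.
Electron filling gives t2g^2 e_g^0.
The orbital stabilization is -0.8Δ_oct = -0.8 × 264 = -211 kJ/mol.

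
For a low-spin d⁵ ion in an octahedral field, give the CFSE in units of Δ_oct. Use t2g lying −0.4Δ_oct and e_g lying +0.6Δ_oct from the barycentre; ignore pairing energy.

Configuration: t2g^5 e_g^0.
CFSE = 5(-0.4Δ_oct) + 0(0.6Δ_oct) = -2.0Δ_oct + 0.0Δ_oct = -2.0Δ_oct.

-2.0 Δ_oct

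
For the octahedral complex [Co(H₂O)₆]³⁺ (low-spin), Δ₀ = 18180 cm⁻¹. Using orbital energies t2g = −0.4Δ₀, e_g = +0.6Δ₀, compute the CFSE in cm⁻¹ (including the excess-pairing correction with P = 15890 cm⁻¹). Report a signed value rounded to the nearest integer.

-11852

H₂O is neutral, so the +3 overall charge sits on Co: oxidation state +3.
Co³⁺: group 9, so d-count = 9 − 3 = 6.
Configuration: t2g^6 e_g^0.
CFSE(orbital) = 6×(-0.4Δ₀) + 0×(0.6Δ₀) = -2.4Δ₀; with Δ₀ = 18180 cm⁻¹ that is -43632 cm⁻¹.
Relative to high-spin t2g^4 e_g^2 (1 paired), the low-spin configuration has 2 additional pairs, contributing +2 × 15890 = +31780 cm⁻¹.
Combining: -43632 + 31780 = -11852 cm⁻¹.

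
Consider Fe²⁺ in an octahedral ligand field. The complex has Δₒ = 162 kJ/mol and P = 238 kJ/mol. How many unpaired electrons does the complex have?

Fe is in group 8, so Fe²⁺ is d⁶ (8 − 2 = 6).
With Δₒ < P the complex is high-spin.
That gives t₂g⁴ eg².
Unpaired electrons: 4.

4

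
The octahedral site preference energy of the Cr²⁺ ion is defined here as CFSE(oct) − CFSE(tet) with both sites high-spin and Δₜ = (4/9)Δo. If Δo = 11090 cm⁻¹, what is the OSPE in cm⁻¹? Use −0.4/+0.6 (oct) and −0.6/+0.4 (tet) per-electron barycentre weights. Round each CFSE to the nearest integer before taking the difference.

-4682

Cr sits in group 6; removing 2 electrons leaves Cr²⁺ with 6 − 2 = 4 d electrons.
In an octahedral site d⁴ (HS) is t₂g³ eg¹, giving CFSE(oct) = -0.6Δo = -6654 cm⁻¹.
Tetrahedral: e² t₂², CFSE = 2(−0.6) + 2(+0.4) = -0.4Δₜ = -0.4 × (4/9) × 11090 = -1972 cm⁻¹.
OSPE = -6654 − (-1972) = -4682 cm⁻¹.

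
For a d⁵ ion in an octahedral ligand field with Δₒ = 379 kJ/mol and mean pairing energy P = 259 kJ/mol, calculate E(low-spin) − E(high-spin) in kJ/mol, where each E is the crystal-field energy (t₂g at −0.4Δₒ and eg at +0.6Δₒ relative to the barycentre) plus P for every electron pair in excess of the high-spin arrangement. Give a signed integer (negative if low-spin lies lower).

High-spin d⁵ fills as t₂g³ eg² with CFSE 3(−0.4) + 2(+0.6) = 0.0Δₒ = 0 kJ/mol.
Low-spin t₂g⁵ eg⁰ gives -2.0Δₒ = -758 kJ/mol, but forming 2 extra pairs costs 2P = 518 kJ/mol, so E(LS) = -758 + 518 = -240 kJ/mol.
Thus E(LS) − E(HS) = -240 kJ/mol.

-240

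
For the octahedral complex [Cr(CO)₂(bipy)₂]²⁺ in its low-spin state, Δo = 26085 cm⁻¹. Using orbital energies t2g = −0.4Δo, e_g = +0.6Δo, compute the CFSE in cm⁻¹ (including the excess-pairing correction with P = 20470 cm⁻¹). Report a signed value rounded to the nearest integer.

Ligand charges: 2×(+0) from CO and 2×(+0) from bipy sum to +0; with overall charge +2, Cr is +2.
Cr sits in group 6; removing 2 electrons leaves Cr²⁺ with 6 − 2 = 4 d electrons.
Configuration: t2g^4 e_g^0.
The orbital stabilization is -1.6Δo = -1.6 × 26085 = -41736 cm⁻¹.
High-spin d⁴ would be t2g^3 e_g^1 with 0 pairs; low-spin has 1, so 1 excess pair costs +1P = +20470 cm⁻¹.
Net CFSE = -41736 + 20470 = -21266 cm⁻¹.

-21266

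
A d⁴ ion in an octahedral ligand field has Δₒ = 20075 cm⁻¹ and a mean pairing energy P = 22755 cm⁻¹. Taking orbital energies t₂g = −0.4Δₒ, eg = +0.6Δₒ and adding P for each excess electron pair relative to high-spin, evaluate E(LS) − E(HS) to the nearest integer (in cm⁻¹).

High-spin: t₂g³ eg¹, CFSE = -0.6Δₒ = -12045 cm⁻¹.
Low-spin: t₂g⁴ eg⁰, orbital CFSE = -1.6Δₒ = -32120 cm⁻¹; plus 1 excess pair × P = +22755 cm⁻¹; total -9365 cm⁻¹.
Thus E(LS) − E(HS) = 2680 cm⁻¹.

2680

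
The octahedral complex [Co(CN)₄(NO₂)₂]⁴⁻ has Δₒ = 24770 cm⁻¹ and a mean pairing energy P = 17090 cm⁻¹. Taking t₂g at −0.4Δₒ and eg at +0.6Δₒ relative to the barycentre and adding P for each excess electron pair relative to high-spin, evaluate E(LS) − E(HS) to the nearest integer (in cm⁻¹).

-7680

Ligand charges: 4×(-1) from CN⁻ and 2×(-1) from NO₂⁻ sum to -6; with overall charge -4, Co is +2.
Co²⁺: group 9, so d-count = 9 − 2 = 7.
In the high-spin limit (t₂g⁵ eg²) the orbital term is -0.8Δₒ = -19816 cm⁻¹, with no excess pairing.
Low-spin: t₂g⁶ eg¹, orbital CFSE = -1.8Δₒ = -44586 cm⁻¹; plus 1 excess pair × P = +17090 cm⁻¹; total -27496 cm⁻¹.
E(LS) − E(HS) = -27496 − (-19816) = -7680 cm⁻¹.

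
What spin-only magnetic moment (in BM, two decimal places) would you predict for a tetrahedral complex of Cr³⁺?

3.87 BM

Cr is in group 6, so Cr³⁺ is d³ (6 − 3 = 3).
Tetrahedral splitting is small, so the complex is high-spin.
Configuration: e^2 t2^1 → 3 unpaired electrons.
μ(spin-only) = √[3(3+2)] = √15 ≈ 3.87 BM.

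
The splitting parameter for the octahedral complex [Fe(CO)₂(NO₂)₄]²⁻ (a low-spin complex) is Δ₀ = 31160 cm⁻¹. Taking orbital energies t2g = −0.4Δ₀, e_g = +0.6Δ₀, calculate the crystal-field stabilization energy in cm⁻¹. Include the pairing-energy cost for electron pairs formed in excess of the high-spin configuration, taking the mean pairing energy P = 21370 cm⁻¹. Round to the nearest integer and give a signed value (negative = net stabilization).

Ligand charges: 2×(+0) from CO and 4×(-1) from NO₂⁻ sum to -4; with overall charge -2, Fe is +2.
Fe sits in group 8; removing 2 electrons leaves Fe²⁺ with 8 − 2 = 6 d electrons.
Electron filling gives t2g^6 e_g^0.
Orbital CFSE = 6(-0.4) + 0(0.6) = -2.4Δ₀ = -2.4 × 31160 = -74784 cm⁻¹.
Relative to high-spin t2g^4 e_g^2 (1 paired), the low-spin configuration has 2 additional pairs, contributing +2 × 21370 = +42740 cm⁻¹.
Combining: -74784 + 42740 = -32044 cm⁻¹.

-32044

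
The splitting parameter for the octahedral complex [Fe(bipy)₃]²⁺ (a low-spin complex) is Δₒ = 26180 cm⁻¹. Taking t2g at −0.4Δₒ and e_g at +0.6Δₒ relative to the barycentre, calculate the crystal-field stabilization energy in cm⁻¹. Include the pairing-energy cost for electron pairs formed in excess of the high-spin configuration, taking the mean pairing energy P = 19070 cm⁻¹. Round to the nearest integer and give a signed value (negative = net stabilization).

bipy is neutral, so the +2 overall charge sits on Fe: oxidation state +2.
Fe sits in group 8; removing 2 electrons leaves Fe²⁺ with 8 − 2 = 6 d electrons.
The d⁶ electrons fill as t2g^6 e_g^0.
The orbital stabilization is -2.4Δₒ = -2.4 × 26180 = -62832 cm⁻¹.
Relative to high-spin t2g^4 e_g^2 (1 paired), the low-spin configuration has 2 additional pairs, contributing +2 × 19070 = +38140 cm⁻¹.
Net CFSE = -62832 + 38140 = -24692 cm⁻¹.

-24692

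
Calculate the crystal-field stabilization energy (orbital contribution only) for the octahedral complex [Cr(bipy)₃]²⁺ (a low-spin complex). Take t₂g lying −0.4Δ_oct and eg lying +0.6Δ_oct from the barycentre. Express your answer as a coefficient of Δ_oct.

bipy is neutral, so the +2 overall charge sits on Cr: oxidation state +2.
Cr is in group 6, so Cr²⁺ is d⁴ (6 − 2 = 4).
Configuration: t₂g⁴ eg⁰.
CFSE = 4(-0.4Δ_oct) + 0(0.6Δ_oct) = -1.6Δ_oct + 0.0Δ_oct = -1.6Δ_oct.

-1.6 Δ_oct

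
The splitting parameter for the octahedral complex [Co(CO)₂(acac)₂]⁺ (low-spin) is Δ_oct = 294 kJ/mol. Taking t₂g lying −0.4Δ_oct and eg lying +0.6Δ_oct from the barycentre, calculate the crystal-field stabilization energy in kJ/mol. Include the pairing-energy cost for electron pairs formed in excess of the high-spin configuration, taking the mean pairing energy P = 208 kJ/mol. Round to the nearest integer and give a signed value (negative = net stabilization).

-290

Ligand charges: 2×(+0) from CO and 2×(-1) from acac⁻ sum to -2; with overall charge +1, Co is +3.
Co is in group 9, so Co³⁺ is d⁶ (9 − 3 = 6).
Configuration: t₂g⁶ eg⁰.
The orbital stabilization is -2.4Δ_oct = -2.4 × 294 = -706 kJ/mol.
Relative to high-spin t₂g⁴ eg² (1 paired), the low-spin configuration has 2 additional pairs, contributing +2 × 208 = +416 kJ/mol.
Overall CFSE = -706 + 416 = -290 kJ/mol.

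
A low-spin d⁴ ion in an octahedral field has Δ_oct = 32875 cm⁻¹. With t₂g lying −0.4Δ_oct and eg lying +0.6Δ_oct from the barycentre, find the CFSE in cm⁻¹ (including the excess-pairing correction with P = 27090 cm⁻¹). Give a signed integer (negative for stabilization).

Configuration: t₂g⁴ eg⁰.
CFSE(orbital) = 4×(-0.4Δ_oct) + 0×(0.6Δ_oct) = -1.6Δ_oct; with Δ_oct = 32875 cm⁻¹ that is -52600 cm⁻¹.
Relative to high-spin t₂g³ eg¹ (0 paired), the low-spin configuration has 1 additional pair, contributing +1 × 27090 = +27090 cm⁻¹.
Net CFSE = -52600 + 27090 = -25510 cm⁻¹.

-25510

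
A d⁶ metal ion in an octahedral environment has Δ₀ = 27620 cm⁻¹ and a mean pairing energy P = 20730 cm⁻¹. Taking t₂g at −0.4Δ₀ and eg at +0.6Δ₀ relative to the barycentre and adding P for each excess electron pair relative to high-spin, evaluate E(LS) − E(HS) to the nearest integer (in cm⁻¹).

-13780

In the high-spin limit (t₂g⁴ eg²) the orbital term is -0.4Δ₀ = -11048 cm⁻¹, with no excess pairing.
For low-spin the configuration is t₂g⁶ eg⁰: orbital energy -2.4 × 27620 = -66288 cm⁻¹, and 2 additional pairs relative to high-spin add 41460 cm⁻¹, giving -24828 cm⁻¹.
Thus E(LS) − E(HS) = -13780 cm⁻¹.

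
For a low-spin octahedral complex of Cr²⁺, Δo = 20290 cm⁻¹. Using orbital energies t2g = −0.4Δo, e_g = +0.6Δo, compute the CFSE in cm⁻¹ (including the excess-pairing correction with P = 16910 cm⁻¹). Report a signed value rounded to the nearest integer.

Cr²⁺: group 6, so d-count = 6 − 2 = 4.
The d⁴ electrons fill as t2g^4 e_g^0.
CFSE(orbital) = 4×(-0.4Δo) + 0×(0.6Δo) = -1.6Δo; with Δo = 20290 cm⁻¹ that is -32464 cm⁻¹.
High-spin d⁴ would be t2g^3 e_g^1 with 0 pairs; low-spin has 1, so 1 excess pair costs +1P = +16910 cm⁻¹.
Net CFSE = -32464 + 16910 = -15554 cm⁻¹.

-15554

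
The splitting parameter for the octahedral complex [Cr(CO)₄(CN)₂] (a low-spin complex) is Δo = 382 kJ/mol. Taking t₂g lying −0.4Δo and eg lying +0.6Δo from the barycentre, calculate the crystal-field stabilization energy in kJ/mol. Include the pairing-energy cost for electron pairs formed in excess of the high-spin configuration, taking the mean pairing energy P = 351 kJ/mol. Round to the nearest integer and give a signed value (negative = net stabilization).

-260

Ligand charges: 4×(+0) from CO and 2×(-1) from CN⁻ sum to -2; with overall charge +0, Cr is +2.
Group 6 minus oxidation state +2 gives a d⁴ configuration for Cr²⁺.
Electron filling gives t₂g⁴ eg⁰.
The orbital stabilization is -1.6Δo = -1.6 × 382 = -611 kJ/mol.
Pairing penalty: 1 pair vs 0 in the high-spin reference → 1 extra × P = 351 kJ/mol.
Combining: -611 + 351 = -260 kJ/mol.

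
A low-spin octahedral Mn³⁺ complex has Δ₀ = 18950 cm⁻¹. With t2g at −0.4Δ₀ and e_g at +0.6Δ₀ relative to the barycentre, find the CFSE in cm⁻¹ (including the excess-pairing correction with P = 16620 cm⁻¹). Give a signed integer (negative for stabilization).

Group 7 minus oxidation state +3 gives a d⁴ configuration for Mn³⁺.
The d⁴ electrons fill as t2g^4 e_g^0.
Orbital CFSE = 4(-0.4) + 0(0.6) = -1.6Δ₀ = -1.6 × 18950 = -30320 cm⁻¹.
Pairing penalty: 1 pair vs 0 in the high-spin reference → 1 extra × P = 16620 cm⁻¹.
Net CFSE = -30320 + 16620 = -13700 cm⁻¹.

-13700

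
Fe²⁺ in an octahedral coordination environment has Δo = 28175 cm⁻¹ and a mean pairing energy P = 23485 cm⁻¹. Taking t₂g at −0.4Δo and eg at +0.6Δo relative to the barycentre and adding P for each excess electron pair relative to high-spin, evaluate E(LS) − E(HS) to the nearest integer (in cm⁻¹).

-9380

Fe is in group 8, so Fe²⁺ is d⁶ (8 − 2 = 6).
In the high-spin limit (t₂g⁴ eg²) the orbital term is -0.4Δo = -11270 cm⁻¹, with no excess pairing.
For low-spin the configuration is t₂g⁶ eg⁰: orbital energy -2.4 × 28175 = -67620 cm⁻¹, and 2 additional pairs relative to high-spin add 46970 cm⁻¹, giving -20650 cm⁻¹.
Thus E(LS) − E(HS) = -9380 cm⁻¹.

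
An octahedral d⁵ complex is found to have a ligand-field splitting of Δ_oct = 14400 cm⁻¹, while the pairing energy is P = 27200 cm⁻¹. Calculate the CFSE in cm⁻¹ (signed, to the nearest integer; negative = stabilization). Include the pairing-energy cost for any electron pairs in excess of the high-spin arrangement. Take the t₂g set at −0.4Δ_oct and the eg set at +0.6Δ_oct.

0

With Δ_oct < P the complex is high-spin.
That gives t₂g³ eg².
Orbital CFSE = 0.0Δ_oct = 0.0 × 14400 = 0 cm⁻¹.
High-spin has no excess pairs, so no pairing correction applies.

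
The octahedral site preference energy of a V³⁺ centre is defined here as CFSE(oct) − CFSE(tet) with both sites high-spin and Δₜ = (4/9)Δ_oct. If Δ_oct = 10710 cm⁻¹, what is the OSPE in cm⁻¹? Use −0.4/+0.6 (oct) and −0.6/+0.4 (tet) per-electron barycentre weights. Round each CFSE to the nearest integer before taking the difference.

-2856

V is in group 5, so V³⁺ is d² (5 − 3 = 2).
In an octahedral site d² (HS) is t₂g² eg⁰, giving CFSE(oct) = -0.8Δ_oct = -8568 cm⁻¹.
Tetrahedral e² t₂⁰ gives -1.2Δₜ = -1.2 × (4/9) × 10710 = -5712 cm⁻¹.
Subtracting, OSPE = -8568 − (-5712) = -2856 cm⁻¹.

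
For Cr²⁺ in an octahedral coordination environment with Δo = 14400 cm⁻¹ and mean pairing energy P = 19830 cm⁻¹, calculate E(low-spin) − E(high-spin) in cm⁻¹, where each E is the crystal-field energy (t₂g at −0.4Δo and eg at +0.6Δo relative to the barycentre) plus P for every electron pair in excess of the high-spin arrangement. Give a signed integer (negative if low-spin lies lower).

Cr²⁺: group 6, so d-count = 6 − 2 = 4.
In the high-spin limit (t₂g³ eg¹) the orbital term is -0.6Δo = -8640 cm⁻¹, with no excess pairing.
Low-spin t₂g⁴ eg⁰ gives -1.6Δo = -23040 cm⁻¹, but forming 1 extra pair costs 1P = 19830 cm⁻¹, so E(LS) = -23040 + 19830 = -3210 cm⁻¹.
The difference is -3210 − (-8640) = 5430 cm⁻¹, so high-spin lies lower.

5430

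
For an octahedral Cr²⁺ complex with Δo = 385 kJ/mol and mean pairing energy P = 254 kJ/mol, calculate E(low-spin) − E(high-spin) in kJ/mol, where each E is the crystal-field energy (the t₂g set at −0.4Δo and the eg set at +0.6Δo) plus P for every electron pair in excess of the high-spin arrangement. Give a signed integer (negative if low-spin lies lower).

Cr sits in group 6; removing 2 electrons leaves Cr²⁺ with 6 − 2 = 4 d electrons.
High-spin d⁴ fills as t₂g³ eg¹ with CFSE 3(−0.4) + 1(+0.6) = -0.6Δo = -231 kJ/mol.
Low-spin: t₂g⁴ eg⁰, orbital CFSE = -1.6Δo = -616 kJ/mol; plus 1 excess pair × P = +254 kJ/mol; total -362 kJ/mol.
The difference is -362 − (-231) = -131 kJ/mol, so low-spin lies lower.

-131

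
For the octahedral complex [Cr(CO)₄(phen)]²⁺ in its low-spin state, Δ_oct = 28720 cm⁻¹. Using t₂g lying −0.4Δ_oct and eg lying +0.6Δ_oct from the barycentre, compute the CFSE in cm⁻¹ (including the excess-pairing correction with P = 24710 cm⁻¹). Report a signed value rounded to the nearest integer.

-21242

Ligand charges: 4×(+0) from CO and 1×(+0) from phen sum to +0; with overall charge +2, Cr is +2.
Group 6 minus oxidation state +2 gives a d⁴ configuration for Cr²⁺.
The d⁴ electrons fill as t₂g⁴ eg⁰.
CFSE(orbital) = 4×(-0.4Δ_oct) + 0×(0.6Δ_oct) = -1.6Δ_oct; with Δ_oct = 28720 cm⁻¹ that is -45952 cm⁻¹.
Pairing penalty: 1 pair vs 0 in the high-spin reference → 1 extra × P = 24710 cm⁻¹.
Overall CFSE = -45952 + 24710 = -21242 cm⁻¹.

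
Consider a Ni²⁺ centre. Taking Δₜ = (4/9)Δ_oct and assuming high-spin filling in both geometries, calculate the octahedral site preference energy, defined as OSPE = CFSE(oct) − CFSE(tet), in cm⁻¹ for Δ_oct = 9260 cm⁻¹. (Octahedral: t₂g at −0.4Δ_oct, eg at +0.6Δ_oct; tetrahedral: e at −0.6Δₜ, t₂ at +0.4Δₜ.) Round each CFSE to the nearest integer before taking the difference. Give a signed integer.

Ni is in group 10, so Ni²⁺ is d⁸ (10 − 2 = 8).
In an octahedral site d⁸ (HS) is t₂g⁶ eg², giving CFSE(oct) = -1.2Δ_oct = -11112 cm⁻¹.
Tetrahedral e⁴ t₂⁴ gives -0.8Δₜ = -0.8 × (4/9) × 9260 = -3292 cm⁻¹.
OSPE = CFSE(oct) − CFSE(tet) = -11112 − (-3292) = -7820 cm⁻¹.

-7820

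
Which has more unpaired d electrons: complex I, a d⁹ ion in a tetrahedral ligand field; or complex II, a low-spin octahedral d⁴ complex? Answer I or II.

I: Tetrahedral splitting is small, so the complex is high-spin; e^4 t2^5 → 1 unpaired.
II: t2g^4 e_g^0 → 2 unpaired.
So II has more unpaired electrons.

II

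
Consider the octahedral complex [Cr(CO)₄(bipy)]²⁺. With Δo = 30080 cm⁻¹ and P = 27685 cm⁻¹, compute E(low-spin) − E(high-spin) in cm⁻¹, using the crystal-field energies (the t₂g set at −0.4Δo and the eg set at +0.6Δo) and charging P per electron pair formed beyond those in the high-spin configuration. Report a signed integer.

Ligand charges: 4×(+0) from CO and 1×(+0) from bipy sum to +0; with overall charge +2, Cr is +2.
Group 6 minus oxidation state +2 gives a d⁴ configuration for Cr²⁺.
In the high-spin limit (t₂g³ eg¹) the orbital term is -0.6Δo = -18048 cm⁻¹, with no excess pairing.
Low-spin t₂g⁴ eg⁰ gives -1.6Δo = -48128 cm⁻¹, but forming 1 extra pair costs 1P = 27685 cm⁻¹, so E(LS) = -48128 + 27685 = -20443 cm⁻¹.
Thus E(LS) − E(HS) = -2395 cm⁻¹.

-2395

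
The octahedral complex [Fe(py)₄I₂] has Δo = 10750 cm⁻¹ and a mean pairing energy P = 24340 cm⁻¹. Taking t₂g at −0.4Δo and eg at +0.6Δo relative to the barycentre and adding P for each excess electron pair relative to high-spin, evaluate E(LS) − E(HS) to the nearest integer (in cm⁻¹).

27180

Ligand charges: 4×(+0) from py and 2×(-1) from I⁻ sum to -2; with overall charge +0, Fe is +2.
Fe²⁺: group 8, so d-count = 8 − 2 = 6.
High-spin: t₂g⁴ eg², CFSE = -0.4Δo = -4300 cm⁻¹.
Low-spin t₂g⁶ eg⁰ gives -2.4Δo = -25800 cm⁻¹, but forming 2 extra pairs costs 2P = 48680 cm⁻¹, so E(LS) = -25800 + 48680 = 22880 cm⁻¹.
The difference is 22880 − (-4300) = 27180 cm⁻¹, so high-spin lies lower.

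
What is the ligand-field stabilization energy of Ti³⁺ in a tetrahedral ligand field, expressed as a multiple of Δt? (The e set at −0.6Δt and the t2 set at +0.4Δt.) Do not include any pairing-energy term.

-0.6 Δt

Ti sits in group 4; removing 3 electrons leaves Ti³⁺ with 4 − 3 = 1 d electrons.
Tetrahedral fields are weak (Δₜ ≈ 4/9 Δₒ), so electrons fill high-spin.
Configuration: e^1 t2^0.
CFSE = 1(-0.6Δt) + 0(0.4Δt) = -0.6Δt + 0.0Δt = -0.6Δt.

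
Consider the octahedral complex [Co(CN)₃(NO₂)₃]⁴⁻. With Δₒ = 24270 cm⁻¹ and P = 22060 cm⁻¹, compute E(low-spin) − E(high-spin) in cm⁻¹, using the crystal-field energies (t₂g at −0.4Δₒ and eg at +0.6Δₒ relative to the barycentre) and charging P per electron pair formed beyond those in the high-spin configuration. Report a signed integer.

Ligand charges: 3×(-1) from CN⁻ and 3×(-1) from NO₂⁻ sum to -6; with overall charge -4, Co is +2.
Co is in group 9, so Co²⁺ is d⁷ (9 − 2 = 7).
In the high-spin limit (t₂g⁵ eg²) the orbital term is -0.8Δₒ = -19416 cm⁻¹, with no excess pairing.
Low-spin t₂g⁶ eg¹ gives -1.8Δₒ = -43686 cm⁻¹, but forming 1 extra pair costs 1P = 22060 cm⁻¹, so E(LS) = -43686 + 22060 = -21626 cm⁻¹.
Thus E(LS) − E(HS) = -2210 cm⁻¹.

-2210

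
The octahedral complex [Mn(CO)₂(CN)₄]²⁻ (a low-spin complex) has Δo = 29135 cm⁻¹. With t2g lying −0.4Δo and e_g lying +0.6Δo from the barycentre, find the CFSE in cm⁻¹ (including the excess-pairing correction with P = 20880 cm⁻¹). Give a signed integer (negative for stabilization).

Ligand charges: 2×(+0) from CO and 4×(-1) from CN⁻ sum to -4; with overall charge -2, Mn is +2.
Mn is in group 7, so Mn²⁺ is d⁵ (7 − 2 = 5).
The d⁵ electrons fill as t2g^5 e_g^0.
The orbital stabilization is -2.0Δo = -2.0 × 29135 = -58270 cm⁻¹.
High-spin d⁵ would be t2g^3 e_g^2 with 0 pairs; low-spin has 2, so 2 excess pairs cost +2P = +41760 cm⁻¹.
Combining: -58270 + 41760 = -16510 cm⁻¹.

-16510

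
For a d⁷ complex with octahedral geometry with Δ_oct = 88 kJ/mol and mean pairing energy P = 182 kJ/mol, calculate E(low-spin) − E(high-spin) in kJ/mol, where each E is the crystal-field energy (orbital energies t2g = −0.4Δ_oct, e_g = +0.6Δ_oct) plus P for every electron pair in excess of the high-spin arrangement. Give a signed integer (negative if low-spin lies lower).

High-spin d⁷ fills as t2g^5 e_g^2 with CFSE 5(−0.4) + 2(+0.6) = -0.8Δ_oct = -70 kJ/mol.
Low-spin t2g^6 e_g^1 gives -1.8Δ_oct = -158 kJ/mol, but forming 1 extra pair costs 1P = 182 kJ/mol, so E(LS) = -158 + 182 = 24 kJ/mol.
Thus E(LS) − E(HS) = 94 kJ/mol.

94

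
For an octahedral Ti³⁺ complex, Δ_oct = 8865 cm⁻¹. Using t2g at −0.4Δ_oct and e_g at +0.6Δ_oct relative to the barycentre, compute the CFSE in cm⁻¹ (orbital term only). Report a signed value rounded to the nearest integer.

-3546

Group 4 minus oxidation state +3 gives a d¹ configuration for Ti³⁺.
Configuration: t2g^1 e_g^0.
Orbital CFSE = 1(-0.4) + 0(0.6) = -0.4Δ_oct = -0.4 × 8865 = -3546 cm⁻¹.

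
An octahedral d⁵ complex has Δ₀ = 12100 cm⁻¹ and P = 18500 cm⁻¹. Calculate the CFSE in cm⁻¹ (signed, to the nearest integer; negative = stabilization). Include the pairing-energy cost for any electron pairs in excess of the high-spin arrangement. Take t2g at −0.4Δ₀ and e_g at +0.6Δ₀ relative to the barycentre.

0

Since Δ₀ = 12100 cm⁻¹ < P = 18500 cm⁻¹, the complex adopts the high-spin configuration.
Configuration: t2g^3 e_g^2.
Orbital CFSE = 0.0Δ₀ = 0.0 × 12100 = 0 cm⁻¹.
High-spin has no excess pairs, so no pairing correction applies.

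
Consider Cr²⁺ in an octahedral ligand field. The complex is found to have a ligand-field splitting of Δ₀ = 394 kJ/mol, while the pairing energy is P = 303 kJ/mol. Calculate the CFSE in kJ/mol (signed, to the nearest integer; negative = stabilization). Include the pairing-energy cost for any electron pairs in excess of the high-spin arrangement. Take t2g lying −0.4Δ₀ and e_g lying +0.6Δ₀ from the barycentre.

Cr sits in group 6; removing 2 electrons leaves Cr²⁺ with 6 − 2 = 4 d electrons.
With Δ₀ > P the complex is low-spin.
Filling d⁴ accordingly: t2g^4 e_g^0.
Orbital CFSE = -1.6Δ₀ = -1.6 × 394 = -630 kJ/mol.
Excess pairs vs high-spin: 1 − 0 = 1; pairing cost = +303 kJ/mol.
Net CFSE = -630 + 303 = -327 kJ/mol.

-327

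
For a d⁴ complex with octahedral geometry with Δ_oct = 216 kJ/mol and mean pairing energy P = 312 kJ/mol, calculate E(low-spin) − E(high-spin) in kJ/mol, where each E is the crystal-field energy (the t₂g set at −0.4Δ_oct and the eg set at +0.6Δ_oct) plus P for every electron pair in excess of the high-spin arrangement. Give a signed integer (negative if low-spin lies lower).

High-spin: t₂g³ eg¹, CFSE = -0.6Δ_oct = -130 kJ/mol.
Low-spin t₂g⁴ eg⁰ gives -1.6Δ_oct = -346 kJ/mol, but forming 1 extra pair costs 1P = 312 kJ/mol, so E(LS) = -346 + 312 = -34 kJ/mol.
The difference is -34 − (-130) = 96 kJ/mol, so high-spin lies lower.

96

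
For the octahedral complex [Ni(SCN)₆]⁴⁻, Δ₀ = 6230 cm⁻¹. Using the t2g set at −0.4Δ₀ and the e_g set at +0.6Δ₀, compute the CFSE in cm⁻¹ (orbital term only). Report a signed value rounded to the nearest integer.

Each SCN⁻ contributes -1; 6 × (-1) = -6. With overall charge -4, Ni is in the +2 oxidation state.
Ni²⁺: group 10, so d-count = 10 − 2 = 8.
Configuration: t2g^6 e_g^2.
CFSE(orbital) = 6×(-0.4Δ₀) + 2×(0.6Δ₀) = -1.2Δ₀; with Δ₀ = 6230 cm⁻¹ that is -7476 cm⁻¹.

-7476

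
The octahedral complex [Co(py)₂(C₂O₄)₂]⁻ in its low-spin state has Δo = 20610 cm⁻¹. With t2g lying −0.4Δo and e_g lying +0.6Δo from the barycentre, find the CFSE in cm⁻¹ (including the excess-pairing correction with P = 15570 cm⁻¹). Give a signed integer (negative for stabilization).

Ligand charges: 2×(+0) from py and 2×(-2) from C₂O₄²⁻ sum to -4; with overall charge -1, Co is +3.
Co sits in group 9; removing 3 electrons leaves Co³⁺ with 9 − 3 = 6 d electrons.
Configuration: t2g^6 e_g^0.
CFSE(orbital) = 6×(-0.4Δo) + 0×(0.6Δo) = -2.4Δo; with Δo = 20610 cm⁻¹ that is -49464 cm⁻¹.
Relative to high-spin t2g^4 e_g^2 (1 paired), the low-spin configuration has 2 additional pairs, contributing +2 × 15570 = +31140 cm⁻¹.
Net CFSE = -49464 + 31140 = -18324 cm⁻¹.

-18324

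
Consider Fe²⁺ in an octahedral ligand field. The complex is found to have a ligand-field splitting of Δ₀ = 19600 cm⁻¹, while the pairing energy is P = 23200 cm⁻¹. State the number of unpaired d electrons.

Fe sits in group 8; removing 2 electrons leaves Fe²⁺ with 8 − 2 = 6 d electrons.
Δ₀ < P, so pairing is avoided: the ground state is high-spin.
That gives t₂g⁴ eg².
Unpaired electrons: 4.

4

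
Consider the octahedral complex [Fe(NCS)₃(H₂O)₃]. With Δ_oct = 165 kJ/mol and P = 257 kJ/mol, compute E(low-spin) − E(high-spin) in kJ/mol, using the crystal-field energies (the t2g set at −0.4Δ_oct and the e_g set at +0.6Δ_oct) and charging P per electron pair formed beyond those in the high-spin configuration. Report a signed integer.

Ligand charges: 3×(-1) from NCS⁻ and 3×(+0) from H₂O sum to -3; with overall charge +0, Fe is +3.
Fe sits in group 8; removing 3 electrons leaves Fe³⁺ with 8 − 3 = 5 d electrons.
In the high-spin limit (t2g^3 e_g^2) the orbital term is 0.0Δ_oct = 0 kJ/mol, with no excess pairing.
For low-spin the configuration is t2g^5 e_g^0: orbital energy -2.0 × 165 = -330 kJ/mol, and 2 additional pairs relative to high-spin add 514 kJ/mol, giving 184 kJ/mol.
Thus E(LS) − E(HS) = 184 kJ/mol.

184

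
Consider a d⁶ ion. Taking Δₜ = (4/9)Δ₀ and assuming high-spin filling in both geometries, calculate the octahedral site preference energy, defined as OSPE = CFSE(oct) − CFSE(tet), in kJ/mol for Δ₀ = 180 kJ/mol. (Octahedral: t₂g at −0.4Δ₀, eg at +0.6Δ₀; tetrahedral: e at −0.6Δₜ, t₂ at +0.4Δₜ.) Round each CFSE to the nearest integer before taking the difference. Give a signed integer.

-24

Octahedral high-spin t₂g⁴ eg²: CFSE = -0.4 × 180 = -72 kJ/mol.
In a tetrahedral site the filling is e³ t₂³: CFSE(tet) = -0.6Δₜ = -0.6 × (4/9)(180) = -48 kJ/mol.
OSPE = CFSE(oct) − CFSE(tet) = -72 − (-48) = -24 kJ/mol.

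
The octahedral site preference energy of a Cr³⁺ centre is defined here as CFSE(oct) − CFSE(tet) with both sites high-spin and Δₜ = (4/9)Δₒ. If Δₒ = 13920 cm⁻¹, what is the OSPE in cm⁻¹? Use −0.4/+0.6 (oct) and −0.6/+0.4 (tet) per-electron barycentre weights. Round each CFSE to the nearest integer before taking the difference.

Cr sits in group 6; removing 3 electrons leaves Cr³⁺ with 6 − 3 = 3 d electrons.
Octahedral high-spin t₂g³ eg⁰: CFSE = -1.2 × 13920 = -16704 cm⁻¹.
Tetrahedral e² t₂¹ gives -0.8Δₜ = -0.8 × (4/9) × 13920 = -4949 cm⁻¹.
Subtracting, OSPE = -16704 − (-4949) = -11755 cm⁻¹.

-11755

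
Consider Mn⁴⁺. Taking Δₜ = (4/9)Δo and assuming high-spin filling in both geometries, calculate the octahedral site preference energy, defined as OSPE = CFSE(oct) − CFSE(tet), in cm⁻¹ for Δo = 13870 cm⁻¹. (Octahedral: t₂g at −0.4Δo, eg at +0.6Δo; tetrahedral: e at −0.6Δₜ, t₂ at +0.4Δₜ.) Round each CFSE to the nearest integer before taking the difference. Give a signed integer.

Mn sits in group 7; removing 4 electrons leaves Mn⁴⁺ with 7 − 4 = 3 d electrons.
In an octahedral site d³ (HS) is t₂g³ eg⁰, giving CFSE(oct) = -1.2Δo = -16644 cm⁻¹.
In a tetrahedral site the filling is e² t₂¹: CFSE(tet) = -0.8Δₜ = -0.8 × (4/9)(13870) = -4932 cm⁻¹.
OSPE = -16644 − (-4932) = -11712 cm⁻¹.

-11712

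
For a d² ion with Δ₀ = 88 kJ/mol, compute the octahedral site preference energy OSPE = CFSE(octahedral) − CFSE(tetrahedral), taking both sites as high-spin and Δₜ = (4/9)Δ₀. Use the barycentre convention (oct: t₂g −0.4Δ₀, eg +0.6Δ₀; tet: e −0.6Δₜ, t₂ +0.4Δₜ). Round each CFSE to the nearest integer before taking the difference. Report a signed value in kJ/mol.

Octahedral (high-spin): t₂g² eg⁰, CFSE = 2(−0.4) + 0(+0.6) = -0.8Δ₀ = -0.8 × 88 = -70 kJ/mol.
In a tetrahedral site the filling is e² t₂⁰: CFSE(tet) = -1.2Δₜ = -1.2 × (4/9)(88) = -47 kJ/mol.
Subtracting, OSPE = -70 − (-47) = -23 kJ/mol.

-23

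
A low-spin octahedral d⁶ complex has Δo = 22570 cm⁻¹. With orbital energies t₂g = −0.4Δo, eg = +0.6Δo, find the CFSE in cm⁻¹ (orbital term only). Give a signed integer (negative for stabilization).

Configuration: t₂g⁶ eg⁰.
Orbital CFSE = 6(-0.4) + 0(0.6) = -2.4Δo = -2.4 × 22570 = -54168 cm⁻¹.

-54168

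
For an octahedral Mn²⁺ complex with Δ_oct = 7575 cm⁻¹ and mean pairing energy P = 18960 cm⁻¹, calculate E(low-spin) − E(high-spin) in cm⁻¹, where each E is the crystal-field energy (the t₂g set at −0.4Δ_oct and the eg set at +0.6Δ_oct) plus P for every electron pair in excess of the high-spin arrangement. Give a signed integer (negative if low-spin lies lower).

Group 7 minus oxidation state +2 gives a d⁵ configuration for Mn²⁺.
High-spin: t₂g³ eg², CFSE = 0.0Δ_oct = 0 cm⁻¹.
Low-spin: t₂g⁵ eg⁰, orbital CFSE = -2.0Δ_oct = -15150 cm⁻¹; plus 2 excess pairs × P = +37920 cm⁻¹; total 22770 cm⁻¹.
The difference is 22770 − (0) = 22770 cm⁻¹, so high-spin lies lower.

22770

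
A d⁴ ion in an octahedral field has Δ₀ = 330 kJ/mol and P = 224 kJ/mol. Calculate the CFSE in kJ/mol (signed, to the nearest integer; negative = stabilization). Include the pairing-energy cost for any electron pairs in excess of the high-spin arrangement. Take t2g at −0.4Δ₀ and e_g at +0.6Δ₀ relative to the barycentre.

-304

With Δ₀ > P the complex is low-spin.
Configuration: t2g^4 e_g^0.
Orbital CFSE = -1.6Δ₀ = -1.6 × 330 = -528 kJ/mol.
Excess pairs vs high-spin: 1 − 0 = 1; pairing cost = +224 kJ/mol.
Net CFSE = -528 + 224 = -304 kJ/mol.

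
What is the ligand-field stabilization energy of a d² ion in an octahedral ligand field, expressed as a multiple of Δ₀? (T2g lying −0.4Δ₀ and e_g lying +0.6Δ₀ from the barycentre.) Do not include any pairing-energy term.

Configuration: t2g^2 e_g^0.
CFSE = 2(-0.4Δ₀) + 0(0.6Δ₀) = -0.8Δ₀ + 0.0Δ₀ = -0.8Δ₀.

-0.8 Δ₀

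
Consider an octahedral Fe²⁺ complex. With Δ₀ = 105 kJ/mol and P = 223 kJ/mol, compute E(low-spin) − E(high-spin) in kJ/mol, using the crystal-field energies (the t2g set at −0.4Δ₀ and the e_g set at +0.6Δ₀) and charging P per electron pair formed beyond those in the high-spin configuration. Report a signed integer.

236

Group 8 minus oxidation state +2 gives a d⁶ configuration for Fe²⁺.
High-spin d⁶ fills as t2g^4 e_g^2 with CFSE 4(−0.4) + 2(+0.6) = -0.4Δ₀ = -42 kJ/mol.
Low-spin: t2g^6 e_g^0, orbital CFSE = -2.4Δ₀ = -252 kJ/mol; plus 2 excess pairs × P = +446 kJ/mol; total 194 kJ/mol.
E(LS) − E(HS) = 194 − (-42) = 236 kJ/mol.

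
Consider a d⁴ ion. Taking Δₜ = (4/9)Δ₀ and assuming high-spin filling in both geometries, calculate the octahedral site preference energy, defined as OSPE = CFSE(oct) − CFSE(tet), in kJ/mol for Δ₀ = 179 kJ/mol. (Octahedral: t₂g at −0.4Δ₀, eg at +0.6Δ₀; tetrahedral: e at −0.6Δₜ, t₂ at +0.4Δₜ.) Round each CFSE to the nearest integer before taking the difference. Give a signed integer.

Octahedral high-spin t2g^3 e_g^1: CFSE = -0.6 × 179 = -107 kJ/mol.
In a tetrahedral site the filling is e^2 t2^2: CFSE(tet) = -0.4Δₜ = -0.4 × (4/9)(179) = -32 kJ/mol.
Subtracting, OSPE = -107 − (-32) = -75 kJ/mol.

-75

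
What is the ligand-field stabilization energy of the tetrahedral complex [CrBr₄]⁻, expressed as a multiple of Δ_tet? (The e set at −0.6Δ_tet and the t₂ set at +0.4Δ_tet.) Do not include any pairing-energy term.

-0.8 Δ_tet

Each Br⁻ contributes -1; 4 × (-1) = -4. With overall charge -1, Cr is in the +3 oxidation state.
Group 6 minus oxidation state +3 gives a d³ configuration for Cr³⁺.
Tetrahedral splitting is small, so the complex is high-spin.
Configuration: e² t₂¹.
CFSE = 2(-0.6Δ_tet) + 1(0.4Δ_tet) = -1.2Δ_tet + 0.4Δ_tet = -0.8Δ_tet.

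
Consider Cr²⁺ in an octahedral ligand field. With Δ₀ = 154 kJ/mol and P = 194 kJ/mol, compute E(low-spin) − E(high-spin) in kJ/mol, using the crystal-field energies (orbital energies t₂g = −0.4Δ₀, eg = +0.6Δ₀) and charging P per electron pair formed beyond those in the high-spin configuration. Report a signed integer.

40

Cr is in group 6, so Cr²⁺ is d⁴ (6 − 2 = 4).
High-spin: t₂g³ eg¹, CFSE = -0.6Δ₀ = -92 kJ/mol.
Low-spin: t₂g⁴ eg⁰, orbital CFSE = -1.6Δ₀ = -246 kJ/mol; plus 1 excess pair × P = +194 kJ/mol; total -52 kJ/mol.
Thus E(LS) − E(HS) = 40 kJ/mol.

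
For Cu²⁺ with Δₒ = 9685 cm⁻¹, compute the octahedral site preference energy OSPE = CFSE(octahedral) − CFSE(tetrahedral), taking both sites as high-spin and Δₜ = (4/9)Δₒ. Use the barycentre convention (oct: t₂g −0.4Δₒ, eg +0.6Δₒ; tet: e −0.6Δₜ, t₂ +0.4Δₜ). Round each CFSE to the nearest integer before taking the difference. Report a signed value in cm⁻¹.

-4089

Cu²⁺: group 11, so d-count = 11 − 2 = 9.
Octahedral (high-spin): t₂g⁶ eg³, CFSE = 6(−0.4) + 3(+0.6) = -0.6Δₒ = -0.6 × 9685 = -5811 cm⁻¹.
In a tetrahedral site the filling is e⁴ t₂⁵: CFSE(tet) = -0.4Δₜ = -0.4 × (4/9)(9685) = -1722 cm⁻¹.
Subtracting, OSPE = -5811 − (-1722) = -4089 cm⁻¹.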